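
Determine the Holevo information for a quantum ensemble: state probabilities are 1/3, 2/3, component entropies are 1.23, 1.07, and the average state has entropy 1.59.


chi = S(rho) - sum_i p_i * S(rho_i)
Weighted entropy = 1/3 * 1.23 + 2/3 * 1.07
= 1.1233
chi = 1.59 - 1.1233
= 0.4667

0.4667


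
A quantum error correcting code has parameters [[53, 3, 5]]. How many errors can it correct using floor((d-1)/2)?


Code parameters: [[53, 3, 5]], distance d = 5.
Number of correctable errors = floor((d-1)/2)
= floor((5 - 1)/2)
= floor(4/2)
= 2

2


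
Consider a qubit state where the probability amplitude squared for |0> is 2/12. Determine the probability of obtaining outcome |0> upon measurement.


|alpha|^2 = 2/12 = 0.1667
|beta|^2 = 1 - 2/12 = 10/12 = 0.8333
P(|0>) = |alpha|^2 = 0.1667

0.1667


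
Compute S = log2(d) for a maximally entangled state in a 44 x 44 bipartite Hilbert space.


For a maximally entangled state in d x d:
S = log2(d) = log2(44)
= 5.4594

5.4594


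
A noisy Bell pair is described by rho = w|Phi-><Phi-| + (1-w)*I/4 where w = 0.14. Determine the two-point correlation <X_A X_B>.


|Phi-> = (|00> - |11>)/sqrt(2)
For the pure Bell state, <X_A X_B> = -1 (Bell-state Pauli correlator).
The maximally-mixed part I/4 has tr(I/4 * P tensor P) = 0 for any traceless Pauli P.
So <X_A X_B>_rho = w * (-1) + (1 - w) * 0
= 0.14 * (-1)
= -0.1400

-0.1400


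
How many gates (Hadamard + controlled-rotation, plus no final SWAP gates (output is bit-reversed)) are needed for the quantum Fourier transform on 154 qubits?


Hadamard gates: 154
Controlled rotations: n*(n-1)/2 = 154*153/2 = 11781
SWAP gates: 0 (omitted)
Total = 154 + 11781
= 11935

11935


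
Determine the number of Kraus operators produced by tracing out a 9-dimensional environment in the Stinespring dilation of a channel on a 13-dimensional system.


Tracing out the environment in an orthonormal basis {|i>_E} gives Kraus operators K_i = <i|_E U |0>_E.
Number of Kraus operators = dim(H_env) = d_env
= 9

9


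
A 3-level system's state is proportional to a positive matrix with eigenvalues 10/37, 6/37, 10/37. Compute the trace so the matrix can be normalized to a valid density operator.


tr(M) = sum of eigenvalues
= 10/37 + 6/37 + 10/37
= 26/37
= 0.7027

0.7027


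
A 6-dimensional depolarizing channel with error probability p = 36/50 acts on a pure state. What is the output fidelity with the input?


F = (1-p) + p/d
= (1 - 0.7200) + 0.7200/6
= 0.2800 + 0.1200
= 0.4000

0.4000


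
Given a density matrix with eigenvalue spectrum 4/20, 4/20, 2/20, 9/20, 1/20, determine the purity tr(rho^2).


tr(rho^2) = sum of eigenvalues squared
= (4/20)^2 + (4/20)^2 + (2/20)^2 + (9/20)^2 + (1/20)^2
= (16 + 16 + 4 + 81 + 1) / 400
= 118/400
= 0.2950

0.2950


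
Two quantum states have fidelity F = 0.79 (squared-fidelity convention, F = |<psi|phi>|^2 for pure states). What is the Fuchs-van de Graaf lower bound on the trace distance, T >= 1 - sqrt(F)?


Fuchs-van de Graaf (squared-fidelity convention): 1 - sqrt(F) <= T <= sqrt(1 - F).
Lower bound: T >= 1 - sqrt(F)
sqrt(F) = sqrt(0.79) = 0.8888
T >= 1 - 0.8888
T >= 0.1112

0.1112


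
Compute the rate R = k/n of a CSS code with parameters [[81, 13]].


Code rate R = k/n
= 13/81
= 0.1605

0.1605


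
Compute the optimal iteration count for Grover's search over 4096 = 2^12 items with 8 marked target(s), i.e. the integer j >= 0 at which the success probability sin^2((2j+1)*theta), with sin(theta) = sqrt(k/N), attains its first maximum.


After j Grover iterations the success probability is P(j) = sin^2((2j+1)*theta), where sin(theta) = sqrt(k/N).
N = 2^12 = 4096, k = 8
sin(theta) = sqrt(k/N) = 0.04419417382
theta = arcsin(sqrt(k/N)) = 0.04420857261 rad
P(j) reaches its first maximum when (2j+1)*theta is as close as possible to pi/2, i.e. j = round(pi/(4*theta) - 1/2).
pi/(4*theta) - 1/2 = 17.2657
(For comparison, the common estimate pi/4 * sqrt(N/k) = 17.7715; the exact maximiser is used here.)
Optimal iterations = 17

17


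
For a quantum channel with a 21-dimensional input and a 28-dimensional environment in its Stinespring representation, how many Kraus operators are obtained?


Tracing out the environment in an orthonormal basis {|i>_E} gives Kraus operators K_i = <i|_E U |0>_E.
Number of Kraus operators = dim(H_env) = d_env
= 28

28


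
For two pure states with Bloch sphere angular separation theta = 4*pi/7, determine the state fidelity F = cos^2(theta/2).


For states separated by angle theta on Bloch sphere:
F = cos^2(theta/2)
theta = 4*pi/7 = 1.7952
theta/2 = 0.8976
cos(theta/2) = 0.6235
F = 0.3887

0.3887


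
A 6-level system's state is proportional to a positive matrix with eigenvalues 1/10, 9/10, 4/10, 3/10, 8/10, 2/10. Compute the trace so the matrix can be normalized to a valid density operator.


tr(M) = sum of eigenvalues
= 1/10 + 9/10 + 4/10 + 3/10 + 8/10 + 2/10
= 27/10
= 2.7000

2.7000


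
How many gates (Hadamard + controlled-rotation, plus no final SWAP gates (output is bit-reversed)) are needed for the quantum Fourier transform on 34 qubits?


Hadamard gates: 34
Controlled rotations: n*(n-1)/2 = 34*33/2 = 561
SWAP gates: 0 (omitted)
Total = 34 + 561
= 595

595


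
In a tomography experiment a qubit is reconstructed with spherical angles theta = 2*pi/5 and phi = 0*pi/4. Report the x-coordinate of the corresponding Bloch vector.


theta = 1.2566, phi = 0.0000
r_x = sin(theta)*cos(phi) = 0.9511 * 1.0000
r_x = 0.9511

0.9511


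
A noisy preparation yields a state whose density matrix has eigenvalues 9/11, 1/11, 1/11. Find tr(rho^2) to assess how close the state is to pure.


tr(rho^2) = sum of eigenvalues squared
= (9/11)^2 + (1/11)^2 + (1/11)^2
= (81 + 1 + 1) / 121
= 83/121
= 0.6860

0.6860


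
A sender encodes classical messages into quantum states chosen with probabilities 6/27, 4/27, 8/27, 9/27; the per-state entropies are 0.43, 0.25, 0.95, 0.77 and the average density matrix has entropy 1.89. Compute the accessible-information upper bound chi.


chi = S(rho) - sum_i p_i * S(rho_i)
Weighted entropy = 6/27 * 0.43 + 4/27 * 0.25 + 8/27 * 0.95 + 9/27 * 0.77
= 0.6707
chi = 1.89 - 0.6707
= 1.2193

1.2193


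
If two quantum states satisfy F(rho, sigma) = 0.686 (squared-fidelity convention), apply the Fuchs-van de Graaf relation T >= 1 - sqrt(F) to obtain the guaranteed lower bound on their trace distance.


Fuchs-van de Graaf (squared-fidelity convention): 1 - sqrt(F) <= T <= sqrt(1 - F).
Lower bound: T >= 1 - sqrt(F)
sqrt(F) = sqrt(0.686) = 0.8283
T >= 1 - 0.8283
T >= 0.1717

0.1717


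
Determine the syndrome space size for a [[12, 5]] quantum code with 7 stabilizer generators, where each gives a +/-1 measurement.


Each stabilizer generator gives a binary (+1 or -1) measurement outcome.
With 7 independent generators:
Total syndromes = 2^7
= 128

128


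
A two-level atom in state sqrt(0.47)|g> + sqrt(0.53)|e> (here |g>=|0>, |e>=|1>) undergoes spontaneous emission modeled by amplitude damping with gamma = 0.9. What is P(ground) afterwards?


For amplitude damping with parameter gamma on state sqrt(a)|0> + sqrt(b)|1>:
alpha^2 = 0.47, beta^2 = 0.53
P(|0>) = alpha^2 + gamma * beta^2
= 0.47 + 0.9 * 0.53
= 0.47 + 0.4770
= 0.9470

0.9470


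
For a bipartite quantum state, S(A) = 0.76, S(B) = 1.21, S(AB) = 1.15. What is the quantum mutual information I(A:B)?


I(A:B) = S(A) + S(B) - S(AB)
= 0.76 + 1.21 - 1.15
= 0.8200

0.8200


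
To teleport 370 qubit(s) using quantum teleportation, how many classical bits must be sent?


Quantum teleportation requires 2 classical bits per qubit teleported.
370 qubit(s) -> 2 * 370 = 740 classical bits

740


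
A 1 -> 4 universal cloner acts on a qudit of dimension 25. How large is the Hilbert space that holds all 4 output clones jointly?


Output space = H^(tensor 4) where dim(H) = 25
dim = 25^4
= 625 (after 2 factors)
= 15625 (after 3 factors)
= 390625 (after 4 factors)
= 390625

390625


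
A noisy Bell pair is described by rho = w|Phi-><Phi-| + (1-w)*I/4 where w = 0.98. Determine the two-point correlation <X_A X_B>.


|Phi-> = (|00> - |11>)/sqrt(2)
For the pure Bell state, <X_A X_B> = -1 (Bell-state Pauli correlator).
The maximally-mixed part I/4 has tr(I/4 * P tensor P) = 0 for any traceless Pauli P.
So <X_A X_B>_rho = w * (-1) + (1 - w) * 0
= 0.98 * (-1)
= -0.9800

-0.9800


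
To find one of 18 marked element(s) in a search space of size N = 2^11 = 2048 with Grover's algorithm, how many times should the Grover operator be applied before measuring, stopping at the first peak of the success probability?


After j Grover iterations the success probability is P(j) = sin^2((2j+1)*theta), where sin(theta) = sqrt(k/N).
N = 2^11 = 2048, k = 18
sin(theta) = sqrt(k/N) = 0.09375
theta = arcsin(sqrt(k/N)) = 0.09388787511 rad
P(j) reaches its first maximum when (2j+1)*theta is as close as possible to pi/2, i.e. j = round(pi/(4*theta) - 1/2).
pi/(4*theta) - 1/2 = 7.8653
(For comparison, the common estimate pi/4 * sqrt(N/k) = 8.3776; the exact maximiser is used here.)
Optimal iterations = 8

8


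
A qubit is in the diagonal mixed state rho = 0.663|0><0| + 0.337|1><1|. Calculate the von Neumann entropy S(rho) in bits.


S = -p*log2(p) - (1-p)*log2(1-p)
p = 0.6630, 1-p = 0.3370
= -0.6630 * log2(0.6630) - 0.3370 * log2(0.3370)
= -(-0.3931) - (-0.5288)
= 0.9219

0.9219


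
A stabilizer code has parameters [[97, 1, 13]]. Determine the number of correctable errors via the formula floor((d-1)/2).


Code parameters: [[97, 1, 13]], distance d = 13.
Number of correctable errors = floor((d-1)/2)
= floor((13 - 1)/2)
= floor(12/2)
= 6

6


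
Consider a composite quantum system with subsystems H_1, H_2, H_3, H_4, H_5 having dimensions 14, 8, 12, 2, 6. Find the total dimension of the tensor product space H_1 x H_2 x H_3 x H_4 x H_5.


dim(H_1 x H_2 x H_3 x H_4 x H_5) = 14 * 8 * 12 * 2 * 6
= 112 * 12 * 2 * 6
= 1344 * 2 * 6
= 2688 * 6
= 16128

16128


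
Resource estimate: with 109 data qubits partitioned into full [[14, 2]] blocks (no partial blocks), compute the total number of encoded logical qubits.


Each code block uses 14 physical qubits for 2 logical qubit(s).
Number of complete blocks = floor(109 / 14) = 7
Logical qubits = 7 * 2
= 14

14


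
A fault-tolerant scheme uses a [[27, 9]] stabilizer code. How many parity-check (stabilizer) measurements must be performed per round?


For an [[n,k]] stabilizer code:
Number of stabilizer generators = n - k
= 27 - 9
= 18

18


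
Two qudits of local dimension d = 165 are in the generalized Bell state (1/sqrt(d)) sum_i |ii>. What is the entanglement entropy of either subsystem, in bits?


For a maximally entangled state in d x d:
S = log2(d) = log2(165)
= 7.3663

7.3663


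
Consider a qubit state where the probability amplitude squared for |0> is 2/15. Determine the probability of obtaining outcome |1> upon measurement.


|alpha|^2 = 2/15 = 0.1333
|beta|^2 = 1 - 2/15 = 13/15 = 0.8667
P(|1>) = |beta|^2 = 0.8667

0.8667


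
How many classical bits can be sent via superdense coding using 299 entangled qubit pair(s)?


Superdense coding allows 2 classical bits per shared entangled pair.
299 pair(s) -> 2 * 299 = 598 classical bits

598


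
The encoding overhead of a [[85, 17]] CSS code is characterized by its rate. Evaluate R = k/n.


Code rate R = k/n
= 17/85
= 0.2000

0.2000


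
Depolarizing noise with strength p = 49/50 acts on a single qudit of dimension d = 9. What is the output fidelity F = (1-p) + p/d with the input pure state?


F = (1-p) + p/d
= (1 - 0.9800) + 0.9800/9
= 0.0200 + 0.1089
= 0.1289

0.1289


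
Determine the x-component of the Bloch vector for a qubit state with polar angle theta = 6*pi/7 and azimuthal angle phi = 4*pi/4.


theta = 2.6928, phi = 3.1416
r_x = sin(theta)*cos(phi) = 0.4339 * -1.0000
r_x = -0.4339

-0.4339


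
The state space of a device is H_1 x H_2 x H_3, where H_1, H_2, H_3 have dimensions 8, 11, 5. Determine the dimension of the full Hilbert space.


dim(H_1 x H_2 x H_3) = 8 * 11 * 5
= 88 * 5
= 440

440


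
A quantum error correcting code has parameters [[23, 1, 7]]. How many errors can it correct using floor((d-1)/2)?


Code parameters: [[23, 1, 7]], distance d = 7.
Number of correctable errors = floor((d-1)/2)
= floor((7 - 1)/2)
= floor(6/2)
= 3

3


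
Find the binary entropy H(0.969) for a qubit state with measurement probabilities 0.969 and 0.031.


S = -p*log2(p) - (1-p)*log2(1-p)
p = 0.9690, 1-p = 0.0310
= -0.9690 * log2(0.9690) - 0.0310 * log2(0.0310)
= -(-0.0440) - (-0.1554)
= 0.1994

0.1994


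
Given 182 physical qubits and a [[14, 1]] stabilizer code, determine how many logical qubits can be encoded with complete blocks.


Each code block uses 14 physical qubits for 1 logical qubit(s).
Number of complete blocks = floor(182 / 14) = 13
Logical qubits = 13 * 1
= 13

13


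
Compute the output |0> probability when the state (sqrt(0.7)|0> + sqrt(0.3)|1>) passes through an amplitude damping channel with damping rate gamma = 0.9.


For amplitude damping with parameter gamma on state sqrt(a)|0> + sqrt(b)|1>:
alpha^2 = 0.7, beta^2 = 0.3
P(|0>) = alpha^2 + gamma * beta^2
= 0.7 + 0.9 * 0.3
= 0.7 + 0.2700
= 0.9700

0.9700


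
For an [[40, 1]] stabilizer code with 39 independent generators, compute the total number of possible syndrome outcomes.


Each stabilizer generator gives a binary (+1 or -1) measurement outcome.
With 39 independent generators:
Total syndromes = 2^39
= 549755813888

549755813888


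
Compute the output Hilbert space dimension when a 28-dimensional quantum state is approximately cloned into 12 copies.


Output space = H^(tensor 12) where dim(H) = 28
dim = 28^12
= 784 (after 2 factors)
= 21952 (after 3 factors)
= 614656 (after 4 factors)
= 17210368 (after 5 factors)
= 481890304 (after 6 factors)
= 13492928512 (after 7 factors)
= 377801998336 (after 8 factors)
= 10578455953408 (after 9 factors)
= 296196766695424 (after 10 factors)
= 8293509467471872 (after 11 factors)
= 232218265089212416 (after 12 factors)
= 232218265089212416

232218265089212416


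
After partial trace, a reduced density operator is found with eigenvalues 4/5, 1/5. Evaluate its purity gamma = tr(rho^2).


tr(rho^2) = sum of eigenvalues squared
= (4/5)^2 + (1/5)^2
= (16 + 1) / 25
= 17/25
= 0.6800

0.6800


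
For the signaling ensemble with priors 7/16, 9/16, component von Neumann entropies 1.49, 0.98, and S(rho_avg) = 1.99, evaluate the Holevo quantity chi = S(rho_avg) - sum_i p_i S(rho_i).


chi = S(rho) - sum_i p_i * S(rho_i)
Weighted entropy = 7/16 * 1.49 + 9/16 * 0.98
= 1.2031
chi = 1.99 - 1.2031
= 0.7869

0.7869


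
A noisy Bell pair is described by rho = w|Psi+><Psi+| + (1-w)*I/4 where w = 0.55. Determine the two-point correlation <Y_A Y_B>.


|Psi+> = (|01> + |10>)/sqrt(2)
For the pure Bell state, <Y_A Y_B> = +1 (Bell-state Pauli correlator).
The maximally-mixed part I/4 has tr(I/4 * P tensor P) = 0 for any traceless Pauli P.
So <Y_A Y_B>_rho = w * (+1) + (1 - w) * 0
= 0.55 * (+1)
= 0.5500

0.5500


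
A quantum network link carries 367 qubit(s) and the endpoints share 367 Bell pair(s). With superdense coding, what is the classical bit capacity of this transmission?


Superdense coding allows 2 classical bits per shared entangled pair.
367 pair(s) -> 2 * 367 = 734 classical bits

734


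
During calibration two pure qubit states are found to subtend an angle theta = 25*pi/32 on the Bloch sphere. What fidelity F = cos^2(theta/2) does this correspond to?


For states separated by angle theta on Bloch sphere:
F = cos^2(theta/2)
theta = 25*pi/32 = 2.4544
theta/2 = 1.2272
cos(theta/2) = 0.3369
F = 0.1135

0.1135


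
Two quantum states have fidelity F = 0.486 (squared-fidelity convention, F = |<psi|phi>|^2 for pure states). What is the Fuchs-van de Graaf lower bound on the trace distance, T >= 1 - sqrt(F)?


Fuchs-van de Graaf (squared-fidelity convention): 1 - sqrt(F) <= T <= sqrt(1 - F).
Lower bound: T >= 1 - sqrt(F)
sqrt(F) = sqrt(0.486) = 0.6971
T >= 1 - 0.6971
T >= 0.3029

0.3029


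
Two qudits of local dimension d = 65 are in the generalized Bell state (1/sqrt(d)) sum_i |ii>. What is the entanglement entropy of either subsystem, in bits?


For a maximally entangled state in d x d:
S = log2(d) = log2(65)
= 6.0224

6.0224


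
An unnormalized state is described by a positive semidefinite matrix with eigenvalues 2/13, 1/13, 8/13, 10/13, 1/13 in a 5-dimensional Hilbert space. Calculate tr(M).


tr(M) = sum of eigenvalues
= 2/13 + 1/13 + 8/13 + 10/13 + 1/13
= 22/13
= 1.6923

1.6923


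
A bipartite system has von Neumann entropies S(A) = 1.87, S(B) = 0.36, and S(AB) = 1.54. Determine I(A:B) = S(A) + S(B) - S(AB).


I(A:B) = S(A) + S(B) - S(AB)
= 1.87 + 0.36 - 1.54
= 0.6900

0.6900


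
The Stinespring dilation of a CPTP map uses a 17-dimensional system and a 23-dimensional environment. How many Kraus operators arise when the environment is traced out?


Tracing out the environment in an orthonormal basis {|i>_E} gives Kraus operators K_i = <i|_E U |0>_E.
Number of Kraus operators = dim(H_env) = d_env
= 23

23


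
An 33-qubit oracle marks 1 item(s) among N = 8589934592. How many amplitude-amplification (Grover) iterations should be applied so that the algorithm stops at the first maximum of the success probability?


After j Grover iterations the success probability is P(j) = sin^2((2j+1)*theta), where sin(theta) = sqrt(k/N).
N = 2^33 = 8589934592, k = 1
sin(theta) = sqrt(k/N) = 1.078959322e-05
theta = arcsin(sqrt(k/N)) = 1.078959322e-05 rad
P(j) reaches its first maximum when (2j+1)*theta is as close as possible to pi/2, i.e. j = round(pi/(4*theta) - 1/2).
pi/(4*theta) - 1/2 = 72791.6941
(For comparison, the common estimate pi/4 * sqrt(N/k) = 72792.1941; the exact maximiser is used here.)
Optimal iterations = 72792

72792


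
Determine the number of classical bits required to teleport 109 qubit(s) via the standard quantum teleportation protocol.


Quantum teleportation requires 2 classical bits per qubit teleported.
109 qubit(s) -> 2 * 109 = 218 classical bits

218


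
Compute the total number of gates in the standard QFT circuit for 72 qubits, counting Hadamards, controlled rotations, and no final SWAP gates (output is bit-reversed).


Hadamard gates: 72
Controlled rotations: n*(n-1)/2 = 72*71/2 = 2556
SWAP gates: 0 (omitted)
Total = 72 + 2556
= 2628

2628


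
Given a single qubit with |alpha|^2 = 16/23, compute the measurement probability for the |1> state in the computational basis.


|alpha|^2 = 16/23 = 0.6957
|beta|^2 = 1 - 16/23 = 7/23 = 0.3043
P(|1>) = |beta|^2 = 0.3043

0.3043


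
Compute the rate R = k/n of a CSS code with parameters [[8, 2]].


Code rate R = k/n
= 2/8
= 0.2500

0.2500


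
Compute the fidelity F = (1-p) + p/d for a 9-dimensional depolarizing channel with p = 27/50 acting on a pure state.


F = (1-p) + p/d
= (1 - 0.5400) + 0.5400/9
= 0.4600 + 0.0600
= 0.5200

0.5200


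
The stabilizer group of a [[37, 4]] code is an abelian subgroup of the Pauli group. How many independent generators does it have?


For an [[n,k]] stabilizer code:
Number of stabilizer generators = n - k
= 37 - 4
= 33

33


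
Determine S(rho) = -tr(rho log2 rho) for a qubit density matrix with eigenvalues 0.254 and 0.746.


S = -p*log2(p) - (1-p)*log2(1-p)
p = 0.2540, 1-p = 0.7460
= -0.2540 * log2(0.2540) - 0.7460 * log2(0.7460)
= -(-0.5022) - (-0.3154)
= 0.8176

0.8176


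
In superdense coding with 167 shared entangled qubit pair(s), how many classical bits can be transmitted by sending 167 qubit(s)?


Superdense coding allows 2 classical bits per shared entangled pair.
167 pair(s) -> 2 * 167 = 334 classical bits

334


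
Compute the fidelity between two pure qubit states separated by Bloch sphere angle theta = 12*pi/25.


For states separated by angle theta on Bloch sphere:
F = cos^2(theta/2)
theta = 12*pi/25 = 1.5080
theta/2 = 0.7540
cos(theta/2) = 0.7290
F = 0.5314

0.5314


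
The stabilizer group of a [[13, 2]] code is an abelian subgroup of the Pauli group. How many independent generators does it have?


For an [[n,k]] stabilizer code:
Number of stabilizer generators = n - k
= 13 - 2
= 11

11


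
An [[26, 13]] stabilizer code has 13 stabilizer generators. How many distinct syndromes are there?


Each stabilizer generator gives a binary (+1 or -1) measurement outcome.
With 13 independent generators:
Total syndromes = 2^13
= 8192

8192


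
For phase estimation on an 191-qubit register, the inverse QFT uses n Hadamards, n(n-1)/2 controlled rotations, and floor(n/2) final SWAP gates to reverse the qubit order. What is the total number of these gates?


Hadamard gates: 191
Controlled rotations: n*(n-1)/2 = 191*190/2 = 18145
SWAP gates: floor(n/2) = floor(191/2) = 95
Total = 191 + 18145 + 95
= 18431

18431


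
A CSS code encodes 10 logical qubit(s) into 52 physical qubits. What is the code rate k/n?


Code rate R = k/n
= 10/52
= 0.1923

0.1923


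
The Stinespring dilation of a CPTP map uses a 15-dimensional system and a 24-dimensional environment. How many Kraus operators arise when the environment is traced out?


Tracing out the environment in an orthonormal basis {|i>_E} gives Kraus operators K_i = <i|_E U |0>_E.
Number of Kraus operators = dim(H_env) = d_env
= 24

24


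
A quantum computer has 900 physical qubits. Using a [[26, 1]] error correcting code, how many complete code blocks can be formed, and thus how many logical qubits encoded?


Each code block uses 26 physical qubits for 1 logical qubit(s).
Number of complete blocks = floor(900 / 26) = 34
Logical qubits = 34 * 1
= 34

34


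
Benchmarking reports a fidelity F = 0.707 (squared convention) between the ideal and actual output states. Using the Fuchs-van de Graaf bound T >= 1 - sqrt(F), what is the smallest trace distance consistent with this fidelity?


Fuchs-van de Graaf (squared-fidelity convention): 1 - sqrt(F) <= T <= sqrt(1 - F).
Lower bound: T >= 1 - sqrt(F)
sqrt(F) = sqrt(0.707) = 0.8408
T >= 1 - 0.8408
T >= 0.1592

0.1592


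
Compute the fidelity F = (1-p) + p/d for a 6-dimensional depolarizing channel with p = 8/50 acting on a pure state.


F = (1-p) + p/d
= (1 - 0.1600) + 0.1600/6
= 0.8400 + 0.0267
= 0.8667

0.8667


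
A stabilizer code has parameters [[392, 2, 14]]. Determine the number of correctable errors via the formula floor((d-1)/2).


Code parameters: [[392, 2, 14]], distance d = 14.
Number of correctable errors = floor((d-1)/2)
= floor((14 - 1)/2)
= floor(13/2)
= 6

6


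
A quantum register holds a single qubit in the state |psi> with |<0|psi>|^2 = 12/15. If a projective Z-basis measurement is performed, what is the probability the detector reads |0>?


|alpha|^2 = 12/15 = 0.8000
|beta|^2 = 1 - 12/15 = 3/15 = 0.2000
P(|0>) = |alpha|^2 = 0.8000

0.8000


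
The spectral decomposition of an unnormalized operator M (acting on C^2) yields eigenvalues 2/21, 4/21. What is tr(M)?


tr(M) = sum of eigenvalues
= 2/21 + 4/21
= 6/21
= 0.2857

0.2857


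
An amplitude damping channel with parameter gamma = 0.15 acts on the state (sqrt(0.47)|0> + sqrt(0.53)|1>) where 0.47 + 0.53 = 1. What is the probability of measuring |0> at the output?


For amplitude damping with parameter gamma on state sqrt(a)|0> + sqrt(b)|1>:
alpha^2 = 0.47, beta^2 = 0.53
P(|0>) = alpha^2 + gamma * beta^2
= 0.47 + 0.15 * 0.53
= 0.47 + 0.0795
= 0.5495

0.5495


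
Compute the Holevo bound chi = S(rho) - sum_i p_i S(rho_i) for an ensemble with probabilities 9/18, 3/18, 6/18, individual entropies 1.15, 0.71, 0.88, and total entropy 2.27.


chi = S(rho) - sum_i p_i * S(rho_i)
Weighted entropy = 9/18 * 1.15 + 3/18 * 0.71 + 6/18 * 0.88
= 0.9867
chi = 2.27 - 0.9867
= 1.2833

1.2833


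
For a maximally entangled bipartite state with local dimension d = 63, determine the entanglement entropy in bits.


For a maximally entangled state in d x d:
S = log2(d) = log2(63)
= 5.9773

5.9773


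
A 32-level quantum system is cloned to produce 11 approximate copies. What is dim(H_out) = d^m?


Output space = H^(tensor 11) where dim(H) = 32
dim = 32^11
= 1024 (after 2 factors)
= 32768 (after 3 factors)
= 1048576 (after 4 factors)
= 33554432 (after 5 factors)
= 1073741824 (after 6 factors)
= 34359738368 (after 7 factors)
= 1099511627776 (after 8 factors)
= 35184372088832 (after 9 factors)
= 1125899906842624 (after 10 factors)
= 36028797018963968 (after 11 factors)
= 36028797018963968

36028797018963968


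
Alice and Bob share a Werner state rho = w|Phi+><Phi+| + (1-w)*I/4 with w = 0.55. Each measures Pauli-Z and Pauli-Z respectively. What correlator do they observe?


|Phi+> = (|00> + |11>)/sqrt(2)
For the pure Bell state, <Z_A Z_B> = +1 (Bell-state Pauli correlator).
The maximally-mixed part I/4 has tr(I/4 * P tensor P) = 0 for any traceless Pauli P.
So <Z_A Z_B>_rho = w * (+1) + (1 - w) * 0
= 0.55 * (+1)
= 0.5500

0.5500


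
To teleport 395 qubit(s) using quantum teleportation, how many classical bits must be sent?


Quantum teleportation requires 2 classical bits per qubit teleported.
395 qubit(s) -> 2 * 395 = 790 classical bits

790


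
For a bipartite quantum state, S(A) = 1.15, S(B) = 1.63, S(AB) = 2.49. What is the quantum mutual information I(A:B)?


I(A:B) = S(A) + S(B) - S(AB)
= 1.15 + 1.63 - 2.49
= 0.2900

0.2900


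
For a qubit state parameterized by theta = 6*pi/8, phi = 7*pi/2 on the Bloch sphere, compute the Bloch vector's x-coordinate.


theta = 2.3562, phi = 10.9956
r_x = sin(theta)*cos(phi) = 0.7071 * 0.0000
r_x = 0.0000

0.0000


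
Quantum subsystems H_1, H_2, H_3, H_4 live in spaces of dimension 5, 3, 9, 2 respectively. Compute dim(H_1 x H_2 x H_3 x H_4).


dim(H_1 x H_2 x H_3 x H_4) = 5 * 3 * 9 * 2
= 15 * 9 * 2
= 135 * 2
= 270

270


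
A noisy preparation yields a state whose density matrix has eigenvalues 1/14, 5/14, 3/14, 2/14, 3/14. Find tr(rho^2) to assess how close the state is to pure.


tr(rho^2) = sum of eigenvalues squared
= (1/14)^2 + (5/14)^2 + (3/14)^2 + (2/14)^2 + (3/14)^2
= (1 + 25 + 9 + 4 + 9) / 196
= 48/196
= 0.2449

0.2449


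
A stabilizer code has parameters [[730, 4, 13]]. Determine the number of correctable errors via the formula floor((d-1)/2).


Code parameters: [[730, 4, 13]], distance d = 13.
Number of correctable errors = floor((d-1)/2)
= floor((13 - 1)/2)
= floor(12/2)
= 6

6


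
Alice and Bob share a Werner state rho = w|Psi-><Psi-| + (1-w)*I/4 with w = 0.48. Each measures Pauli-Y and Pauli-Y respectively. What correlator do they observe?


|Psi-> = (|01> - |10>)/sqrt(2)
For the pure Bell state, <Y_A Y_B> = -1 (Bell-state Pauli correlator).
The maximally-mixed part I/4 has tr(I/4 * P tensor P) = 0 for any traceless Pauli P.
So <Y_A Y_B>_rho = w * (-1) + (1 - w) * 0
= 0.48 * (-1)
= -0.4800

-0.4800


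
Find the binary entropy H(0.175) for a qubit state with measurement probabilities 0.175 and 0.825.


S = -p*log2(p) - (1-p)*log2(1-p)
p = 0.1750, 1-p = 0.8250
= -0.1750 * log2(0.1750) - 0.8250 * log2(0.8250)
= -(-0.4401) - (-0.2290)
= 0.6690

0.6690


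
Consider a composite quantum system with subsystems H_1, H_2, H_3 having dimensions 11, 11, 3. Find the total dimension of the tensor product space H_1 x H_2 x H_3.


dim(H_1 x H_2 x H_3) = 11 * 11 * 3
= 121 * 3
= 363

363


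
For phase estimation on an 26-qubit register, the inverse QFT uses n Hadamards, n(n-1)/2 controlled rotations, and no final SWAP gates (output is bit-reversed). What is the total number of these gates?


Hadamard gates: 26
Controlled rotations: n*(n-1)/2 = 26*25/2 = 325
SWAP gates: 0 (omitted)
Total = 26 + 325
= 351

351


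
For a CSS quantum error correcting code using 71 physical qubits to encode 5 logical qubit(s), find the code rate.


Code rate R = k/n
= 5/71
= 0.0704

0.0704


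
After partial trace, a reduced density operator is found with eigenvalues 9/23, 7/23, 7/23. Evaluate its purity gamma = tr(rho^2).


tr(rho^2) = sum of eigenvalues squared
= (9/23)^2 + (7/23)^2 + (7/23)^2
= (81 + 49 + 49) / 529
= 179/529
= 0.3384

0.3384


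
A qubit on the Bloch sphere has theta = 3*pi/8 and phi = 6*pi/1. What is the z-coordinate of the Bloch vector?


theta = 1.1781, phi = 18.8496
r_z = cos(theta) = 0.3827

0.3827


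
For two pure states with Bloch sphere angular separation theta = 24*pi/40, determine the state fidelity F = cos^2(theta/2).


For states separated by angle theta on Bloch sphere:
F = cos^2(theta/2)
theta = 24*pi/40 = 1.8850
theta/2 = 0.9425
cos(theta/2) = 0.5878
F = 0.3455

0.3455


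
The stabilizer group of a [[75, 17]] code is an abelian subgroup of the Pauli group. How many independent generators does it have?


For an [[n,k]] stabilizer code:
Number of stabilizer generators = n - k
= 75 - 17
= 58

58


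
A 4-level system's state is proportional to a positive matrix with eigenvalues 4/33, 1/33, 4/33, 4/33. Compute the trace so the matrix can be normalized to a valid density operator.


tr(M) = sum of eigenvalues
= 4/33 + 1/33 + 4/33 + 4/33
= 13/33
= 0.3939

0.3939


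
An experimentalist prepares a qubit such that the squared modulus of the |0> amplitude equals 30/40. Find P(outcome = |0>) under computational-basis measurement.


|alpha|^2 = 30/40 = 0.7500
|beta|^2 = 1 - 30/40 = 10/40 = 0.2500
P(|0>) = |alpha|^2 = 0.7500

0.7500


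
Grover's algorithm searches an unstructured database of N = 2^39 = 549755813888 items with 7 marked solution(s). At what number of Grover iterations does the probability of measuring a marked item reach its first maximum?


After j Grover iterations the success probability is P(j) = sin^2((2j+1)*theta), where sin(theta) = sqrt(k/N).
N = 2^39 = 549755813888, k = 7
sin(theta) = sqrt(k/N) = 3.568322551e-06
theta = arcsin(sqrt(k/N)) = 3.568322551e-06 rad
P(j) reaches its first maximum when (2j+1)*theta is as close as possible to pi/2, i.e. j = round(pi/(4*theta) - 1/2).
pi/(4*theta) - 1/2 = 220102.4061
(For comparison, the common estimate pi/4 * sqrt(N/k) = 220102.9061; the exact maximiser is used here.)
Optimal iterations = 220102

220102


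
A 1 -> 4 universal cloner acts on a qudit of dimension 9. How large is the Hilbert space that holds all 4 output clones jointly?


Output space = H^(tensor 4) where dim(H) = 9
dim = 9^4
= 81 (after 2 factors)
= 729 (after 3 factors)
= 6561 (after 4 factors)
= 6561

6561


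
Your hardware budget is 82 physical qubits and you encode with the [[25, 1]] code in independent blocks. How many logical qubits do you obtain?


Each code block uses 25 physical qubits for 1 logical qubit(s).
Number of complete blocks = floor(82 / 25) = 3
Logical qubits = 3 * 1
= 3

3


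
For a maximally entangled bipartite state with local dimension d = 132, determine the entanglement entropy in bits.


For a maximally entangled state in d x d:
S = log2(d) = log2(132)
= 7.0444

7.0444


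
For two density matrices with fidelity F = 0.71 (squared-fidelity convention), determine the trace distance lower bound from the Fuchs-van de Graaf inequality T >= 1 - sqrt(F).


Fuchs-van de Graaf (squared-fidelity convention): 1 - sqrt(F) <= T <= sqrt(1 - F).
Lower bound: T >= 1 - sqrt(F)
sqrt(F) = sqrt(0.71) = 0.8426
T >= 1 - 0.8426
T >= 0.1574

0.1574


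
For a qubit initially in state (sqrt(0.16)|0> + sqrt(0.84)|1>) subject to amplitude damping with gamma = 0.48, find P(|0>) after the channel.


For amplitude damping with parameter gamma on state sqrt(a)|0> + sqrt(b)|1>:
alpha^2 = 0.16, beta^2 = 0.84
P(|0>) = alpha^2 + gamma * beta^2
= 0.16 + 0.48 * 0.84
= 0.16 + 0.4032
= 0.5632

0.5632


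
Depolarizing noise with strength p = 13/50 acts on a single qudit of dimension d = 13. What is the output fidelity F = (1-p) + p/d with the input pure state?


F = (1-p) + p/d
= (1 - 0.2600) + 0.2600/13
= 0.7400 + 0.0200
= 0.7600

0.7600


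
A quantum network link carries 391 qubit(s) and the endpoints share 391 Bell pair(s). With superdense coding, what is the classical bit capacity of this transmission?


Superdense coding allows 2 classical bits per shared entangled pair.
391 pair(s) -> 2 * 391 = 782 classical bits

782


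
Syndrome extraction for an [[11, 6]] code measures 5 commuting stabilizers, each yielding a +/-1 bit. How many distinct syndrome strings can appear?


Each stabilizer generator gives a binary (+1 or -1) measurement outcome.
With 5 independent generators:
Total syndromes = 2^5
= 32

32


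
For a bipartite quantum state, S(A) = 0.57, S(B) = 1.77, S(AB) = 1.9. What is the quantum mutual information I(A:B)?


I(A:B) = S(A) + S(B) - S(AB)
= 0.57 + 1.77 - 1.9
= 0.4400

0.4400


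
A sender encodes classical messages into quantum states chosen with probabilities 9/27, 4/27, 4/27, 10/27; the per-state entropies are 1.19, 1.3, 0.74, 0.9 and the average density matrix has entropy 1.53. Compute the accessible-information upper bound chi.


chi = S(rho) - sum_i p_i * S(rho_i)
Weighted entropy = 9/27 * 1.19 + 4/27 * 1.3 + 4/27 * 0.74 + 10/27 * 0.9
= 1.0322
chi = 1.53 - 1.0322
= 0.4978

0.4978


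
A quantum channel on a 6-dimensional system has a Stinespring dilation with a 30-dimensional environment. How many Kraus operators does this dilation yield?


Tracing out the environment in an orthonormal basis {|i>_E} gives Kraus operators K_i = <i|_E U |0>_E.
Number of Kraus operators = dim(H_env) = d_env
= 30

30


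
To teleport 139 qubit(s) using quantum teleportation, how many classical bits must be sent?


Quantum teleportation requires 2 classical bits per qubit teleported.
139 qubit(s) -> 2 * 139 = 278 classical bits

278


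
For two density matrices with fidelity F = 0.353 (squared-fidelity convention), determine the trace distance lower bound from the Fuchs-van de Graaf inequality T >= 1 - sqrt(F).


Fuchs-van de Graaf (squared-fidelity convention): 1 - sqrt(F) <= T <= sqrt(1 - F).
Lower bound: T >= 1 - sqrt(F)
sqrt(F) = sqrt(0.353) = 0.5941
T >= 1 - 0.5941
T >= 0.4059

0.4059


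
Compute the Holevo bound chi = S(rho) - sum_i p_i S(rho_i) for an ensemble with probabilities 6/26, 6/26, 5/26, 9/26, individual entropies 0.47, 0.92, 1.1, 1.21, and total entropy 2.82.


chi = S(rho) - sum_i p_i * S(rho_i)
Weighted entropy = 6/26 * 0.47 + 6/26 * 0.92 + 5/26 * 1.1 + 9/26 * 1.21
= 0.9512
chi = 2.82 - 0.9512
= 1.8688

1.8688


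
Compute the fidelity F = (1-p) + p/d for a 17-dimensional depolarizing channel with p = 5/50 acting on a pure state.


F = (1-p) + p/d
= (1 - 0.1000) + 0.1000/17
= 0.9000 + 0.0059
= 0.9059

0.9059


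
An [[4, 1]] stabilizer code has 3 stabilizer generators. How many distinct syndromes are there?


Each stabilizer generator gives a binary (+1 or -1) measurement outcome.
With 3 independent generators:
Total syndromes = 2^3
= 8

8


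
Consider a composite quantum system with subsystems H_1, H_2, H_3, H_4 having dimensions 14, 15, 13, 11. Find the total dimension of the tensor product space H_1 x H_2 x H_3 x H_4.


dim(H_1 x H_2 x H_3 x H_4) = 14 * 15 * 13 * 11
= 210 * 13 * 11
= 2730 * 11
= 30030

30030


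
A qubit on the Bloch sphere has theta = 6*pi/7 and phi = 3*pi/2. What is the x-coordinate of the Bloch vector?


theta = 2.6928, phi = 4.7124
r_x = sin(theta)*cos(phi) = 0.4339 * 0.0000
r_x = 0.0000

0.0000


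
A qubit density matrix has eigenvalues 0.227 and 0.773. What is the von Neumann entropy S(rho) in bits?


S = -p*log2(p) - (1-p)*log2(1-p)
p = 0.2270, 1-p = 0.7730
= -0.2270 * log2(0.2270) - 0.7730 * log2(0.7730)
= -(-0.4856) - (-0.2871)
= 0.7727

0.7727


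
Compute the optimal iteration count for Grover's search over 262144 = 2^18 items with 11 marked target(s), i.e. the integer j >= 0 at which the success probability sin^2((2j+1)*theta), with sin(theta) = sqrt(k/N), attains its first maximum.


After j Grover iterations the success probability is P(j) = sin^2((2j+1)*theta), where sin(theta) = sqrt(k/N).
N = 2^18 = 262144, k = 11
sin(theta) = sqrt(k/N) = 0.006477782794
theta = arcsin(sqrt(k/N)) = 0.006477828098 rad
P(j) reaches its first maximum when (2j+1)*theta is as close as possible to pi/2, i.e. j = round(pi/(4*theta) - 1/2).
pi/(4*theta) - 1/2 = 120.7441
(For comparison, the common estimate pi/4 * sqrt(N/k) = 121.2449; the exact maximiser is used here.)
Optimal iterations = 121

121


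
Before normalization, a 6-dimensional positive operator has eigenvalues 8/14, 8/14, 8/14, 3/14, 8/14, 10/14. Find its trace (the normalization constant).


tr(M) = sum of eigenvalues
= 8/14 + 8/14 + 8/14 + 3/14 + 8/14 + 10/14
= 45/14
= 3.2143

3.2143


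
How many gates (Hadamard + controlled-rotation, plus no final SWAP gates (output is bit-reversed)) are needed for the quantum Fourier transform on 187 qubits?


Hadamard gates: 187
Controlled rotations: n*(n-1)/2 = 187*186/2 = 17391
SWAP gates: 0 (omitted)
Total = 187 + 17391
= 17578

17578


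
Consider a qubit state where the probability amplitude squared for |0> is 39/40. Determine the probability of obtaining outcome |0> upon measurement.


|alpha|^2 = 39/40 = 0.9750
|beta|^2 = 1 - 39/40 = 1/40 = 0.0250
P(|0>) = |alpha|^2 = 0.9750

0.9750


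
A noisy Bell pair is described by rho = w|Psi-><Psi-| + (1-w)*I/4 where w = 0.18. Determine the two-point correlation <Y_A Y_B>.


|Psi-> = (|01> - |10>)/sqrt(2)
For the pure Bell state, <Y_A Y_B> = -1 (Bell-state Pauli correlator).
The maximally-mixed part I/4 has tr(I/4 * P tensor P) = 0 for any traceless Pauli P.
So <Y_A Y_B>_rho = w * (-1) + (1 - w) * 0
= 0.18 * (-1)
= -0.1800

-0.1800


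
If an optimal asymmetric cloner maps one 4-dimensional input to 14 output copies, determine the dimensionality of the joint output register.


Output space = H^(tensor 14) where dim(H) = 4
dim = 4^14
= 16 (after 2 factors)
= 64 (after 3 factors)
= 256 (after 4 factors)
= 1024 (after 5 factors)
= 4096 (after 6 factors)
= 16384 (after 7 factors)
= 65536 (after 8 factors)
= 262144 (after 9 factors)
= 1048576 (after 10 factors)
= 4194304 (after 11 factors)
= 16777216 (after 12 factors)
= 67108864 (after 13 factors)
= 268435456 (after 14 factors)
= 268435456

268435456


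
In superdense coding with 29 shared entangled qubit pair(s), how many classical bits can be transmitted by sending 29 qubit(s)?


Superdense coding allows 2 classical bits per shared entangled pair.
29 pair(s) -> 2 * 29 = 58 classical bits

58


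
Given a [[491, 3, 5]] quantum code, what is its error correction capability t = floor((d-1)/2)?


Code parameters: [[491, 3, 5]], distance d = 5.
Number of correctable errors = floor((d-1)/2)
= floor((5 - 1)/2)
= floor(4/2)
= 2

2


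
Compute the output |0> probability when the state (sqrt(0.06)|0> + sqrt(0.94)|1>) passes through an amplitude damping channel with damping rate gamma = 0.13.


For amplitude damping with parameter gamma on state sqrt(a)|0> + sqrt(b)|1>:
alpha^2 = 0.06, beta^2 = 0.94
P(|0>) = alpha^2 + gamma * beta^2
= 0.06 + 0.13 * 0.94
= 0.06 + 0.1222
= 0.1822

0.1822


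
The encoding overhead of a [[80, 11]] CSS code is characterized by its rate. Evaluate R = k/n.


Code rate R = k/n
= 11/80
= 0.1375

0.1375


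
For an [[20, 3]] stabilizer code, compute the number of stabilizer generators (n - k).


For an [[n,k]] stabilizer code:
Number of stabilizer generators = n - k
= 20 - 3
= 17

17


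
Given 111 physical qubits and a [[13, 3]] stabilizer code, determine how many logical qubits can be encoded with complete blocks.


Each code block uses 13 physical qubits for 3 logical qubit(s).
Number of complete blocks = floor(111 / 13) = 8
Logical qubits = 8 * 3
= 24

24


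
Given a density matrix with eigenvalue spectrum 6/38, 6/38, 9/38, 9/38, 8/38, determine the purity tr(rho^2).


tr(rho^2) = sum of eigenvalues squared
= (6/38)^2 + (6/38)^2 + (9/38)^2 + (9/38)^2 + (8/38)^2
= (36 + 36 + 81 + 81 + 64) / 1444
= 298/1444
= 0.2064

0.2064
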